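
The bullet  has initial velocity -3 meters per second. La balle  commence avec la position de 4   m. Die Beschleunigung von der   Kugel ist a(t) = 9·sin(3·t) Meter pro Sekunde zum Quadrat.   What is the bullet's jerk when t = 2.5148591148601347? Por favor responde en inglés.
Starting from acceleration a(t) = 9·sin(3·t), we take 1 derivative. Taking d/dt of a(t), we find j(t) = 27·cos(3·t). Using j(t) = 27·cos(3·t) and substituting t = 2.5148591148601347, we find j = 8.22126421280141.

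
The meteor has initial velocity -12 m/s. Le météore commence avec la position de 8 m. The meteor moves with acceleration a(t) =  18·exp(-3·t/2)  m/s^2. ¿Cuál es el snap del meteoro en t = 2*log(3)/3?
Para resolver esto, necesitamos tomar 2 derivadas de nuestra ecuación de la aceleración a(t) = 18·exp(-3·t/2). Tomando d/dt de a(t), encontramos j(t) = -27·exp(-3·t/2). Derivando la sacudida, obtenemos el snap: s(t) = 81·exp(-3·t/2)/2. De la ecuación del snap s(t) = 81·exp(-3·t/2)/2, sustituimos t = 2*log(3)/3 para obtener s = 27/2.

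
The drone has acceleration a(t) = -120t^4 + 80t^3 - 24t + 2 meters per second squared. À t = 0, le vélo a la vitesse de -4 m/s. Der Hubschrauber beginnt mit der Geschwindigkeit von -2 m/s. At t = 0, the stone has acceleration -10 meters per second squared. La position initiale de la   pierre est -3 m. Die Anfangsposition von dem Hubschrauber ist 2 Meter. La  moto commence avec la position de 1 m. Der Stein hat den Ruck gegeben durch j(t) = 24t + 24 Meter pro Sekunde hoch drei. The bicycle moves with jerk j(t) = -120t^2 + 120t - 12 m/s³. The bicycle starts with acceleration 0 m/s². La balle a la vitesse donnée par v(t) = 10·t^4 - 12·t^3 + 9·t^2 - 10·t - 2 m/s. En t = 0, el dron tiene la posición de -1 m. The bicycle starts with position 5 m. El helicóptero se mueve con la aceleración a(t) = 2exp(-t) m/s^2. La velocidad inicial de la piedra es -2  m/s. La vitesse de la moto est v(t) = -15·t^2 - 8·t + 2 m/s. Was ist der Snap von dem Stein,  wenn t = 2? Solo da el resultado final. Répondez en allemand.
Bei t = 2, s = 24.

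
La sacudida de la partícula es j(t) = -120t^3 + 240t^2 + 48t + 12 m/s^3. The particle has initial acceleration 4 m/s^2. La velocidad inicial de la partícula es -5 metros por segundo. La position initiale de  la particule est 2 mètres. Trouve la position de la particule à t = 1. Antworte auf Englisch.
To find the answer, we compute 3 integrals of j(t) = -120·t^3 + 240·t^2 + 48·t + 12. Finding the antiderivative of j(t) and using a(0) = 4: a(t) = -30·t^4 + 80·t^3 + 24·t^2 + 12·t + 4. Finding the integral of a(t) and using v(0) = -5: v(t) = -6·t^5 + 20·t^4 + 8·t^3 + 6·t^2 + 4·t - 5. Integrating velocity and using the initial condition x(0) = 2, we get x(t) = -t^6 + 4·t^5 + 2·t^4 + 2·t^3 + 2·t^2 - 5·t + 2. Using x(t) = -t^6 + 4·t^5 + 2·t^4 + 2·t^3 + 2·t^2 - 5·t + 2 and substituting t = 1, we find x = 6.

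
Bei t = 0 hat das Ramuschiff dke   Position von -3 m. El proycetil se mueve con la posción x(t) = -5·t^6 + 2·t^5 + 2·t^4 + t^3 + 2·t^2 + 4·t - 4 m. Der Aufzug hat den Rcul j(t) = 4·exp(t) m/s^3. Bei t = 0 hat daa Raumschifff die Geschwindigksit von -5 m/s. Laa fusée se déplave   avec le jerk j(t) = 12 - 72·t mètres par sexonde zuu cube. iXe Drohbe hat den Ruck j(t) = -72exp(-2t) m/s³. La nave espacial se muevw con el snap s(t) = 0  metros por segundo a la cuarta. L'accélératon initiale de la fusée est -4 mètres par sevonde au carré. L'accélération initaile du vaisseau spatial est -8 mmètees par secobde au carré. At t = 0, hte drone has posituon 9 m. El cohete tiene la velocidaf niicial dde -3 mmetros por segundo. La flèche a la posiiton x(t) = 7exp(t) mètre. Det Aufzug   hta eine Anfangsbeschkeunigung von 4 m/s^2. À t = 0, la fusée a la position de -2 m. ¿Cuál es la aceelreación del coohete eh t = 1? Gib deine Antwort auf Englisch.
To find the answer, we compute 1 antiderivative of j(t) = 12 - 72·t. Finding the antiderivative of j(t) and using a(0) = -4: a(t) = -36·t^2 + 12·t - 4. We have acceleration a(t) = -36·t^2 + 12·t - 4. Substituting t = 1: a(1) = -28.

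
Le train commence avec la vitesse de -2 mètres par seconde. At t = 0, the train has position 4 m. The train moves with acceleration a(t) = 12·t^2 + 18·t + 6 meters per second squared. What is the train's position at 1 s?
Starting from acceleration a(t) = 12·t^2 + 18·t + 6, we take 2 integrals. Integrating acceleration and using the initial condition v(0) = -2, we get v(t) = 4·t^3 + 9·t^2 + 6·t - 2. Taking ∫v(t)dt and applying x(0) = 4, we find x(t) = t^4 + 3·t^3 + 3·t^2 - 2·t + 4. Using x(t) = t^4 + 3·t^3 + 3·t^2 - 2·t + 4 and substituting t = 1, we find x = 9.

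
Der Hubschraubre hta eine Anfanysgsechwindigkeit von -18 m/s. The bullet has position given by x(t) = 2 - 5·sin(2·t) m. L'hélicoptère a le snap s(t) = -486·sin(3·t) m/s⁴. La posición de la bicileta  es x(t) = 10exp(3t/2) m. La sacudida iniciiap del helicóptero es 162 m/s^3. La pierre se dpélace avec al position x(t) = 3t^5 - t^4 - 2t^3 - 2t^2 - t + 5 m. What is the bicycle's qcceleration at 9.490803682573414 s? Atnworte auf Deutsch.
Wir müssen unsere Gleichung für die Position x(t) = 10·exp(3·t/2) 2-mal ableiten. Durch Ableiten von der Position erhalten wir die Geschwindigkeit: v(t) = 15·exp(3·t/2). Mit d/dt von v(t) finden wir a(t) = 45·exp(3·t/2)/2. Wir haben die Beschleunigung a(t) = 45·exp(3·t/2)/2. Durch Einsetzen von t = 9.490803682573414: a(9.490803682573414) = 34267941.7788691.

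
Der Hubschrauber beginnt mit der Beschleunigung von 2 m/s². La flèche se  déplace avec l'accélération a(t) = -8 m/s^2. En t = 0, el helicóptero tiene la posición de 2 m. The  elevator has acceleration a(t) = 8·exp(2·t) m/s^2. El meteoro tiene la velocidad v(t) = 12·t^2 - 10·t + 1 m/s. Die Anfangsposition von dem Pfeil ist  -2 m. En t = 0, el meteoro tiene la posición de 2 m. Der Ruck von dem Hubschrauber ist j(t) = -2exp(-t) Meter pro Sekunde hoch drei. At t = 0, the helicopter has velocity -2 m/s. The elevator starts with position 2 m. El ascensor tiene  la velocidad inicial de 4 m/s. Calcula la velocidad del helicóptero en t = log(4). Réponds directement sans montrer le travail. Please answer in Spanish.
La respuesta es -1/2.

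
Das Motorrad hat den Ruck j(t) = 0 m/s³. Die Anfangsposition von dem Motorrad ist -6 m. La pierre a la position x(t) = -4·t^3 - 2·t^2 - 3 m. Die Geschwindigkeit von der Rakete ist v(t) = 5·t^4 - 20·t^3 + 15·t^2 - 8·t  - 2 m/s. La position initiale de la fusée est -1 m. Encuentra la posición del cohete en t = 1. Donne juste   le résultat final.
La posición en t = 1 es x = -6.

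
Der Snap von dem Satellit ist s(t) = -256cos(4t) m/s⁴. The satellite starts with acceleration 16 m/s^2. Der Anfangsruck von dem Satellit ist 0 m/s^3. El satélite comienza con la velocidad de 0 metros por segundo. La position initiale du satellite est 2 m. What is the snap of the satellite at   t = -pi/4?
We have snap s(t) = -256·cos(4·t). Substituting t = -pi/4: s(-pi/4) = 256.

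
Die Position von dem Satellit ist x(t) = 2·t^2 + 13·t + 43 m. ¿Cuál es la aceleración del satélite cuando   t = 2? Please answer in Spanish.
Debemos derivar nuestra ecuación de la posición x(t) = 2·t^2 + 13·t + 43 2 veces. Derivando la posición, obtenemos la velocidad: v(t) = 4·t + 13. Derivando la velocidad, obtenemos la aceleración: a(t) = 4. De la ecuación de la aceleración a(t) = 4, sustituimos t = 2 para obtener a = 4.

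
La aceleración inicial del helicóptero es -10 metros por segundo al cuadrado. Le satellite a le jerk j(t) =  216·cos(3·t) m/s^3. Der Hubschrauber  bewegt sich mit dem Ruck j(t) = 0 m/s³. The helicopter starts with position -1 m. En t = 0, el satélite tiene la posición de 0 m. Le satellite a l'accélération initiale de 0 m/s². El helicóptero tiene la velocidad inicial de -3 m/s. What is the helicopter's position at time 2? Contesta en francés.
Nous devons intégrer notre équation du jerk j(t) = 0 3 fois. En intégrant le jerk et en utilisant la condition initiale a(0) = -10, nous obtenons a(t) = -10. En prenant ∫a(t)dt et en appliquant v(0) = -3, nous trouvons v(t) = -10·t - 3. En intégrant la vitesse et en utilisant la condition initiale x(0) = -1, nous obtenons x(t) = -5·t^2 - 3·t - 1. Nous avons la position x(t) = -5·t^2 - 3·t - 1. En substituant t = 2: x(2) = -27.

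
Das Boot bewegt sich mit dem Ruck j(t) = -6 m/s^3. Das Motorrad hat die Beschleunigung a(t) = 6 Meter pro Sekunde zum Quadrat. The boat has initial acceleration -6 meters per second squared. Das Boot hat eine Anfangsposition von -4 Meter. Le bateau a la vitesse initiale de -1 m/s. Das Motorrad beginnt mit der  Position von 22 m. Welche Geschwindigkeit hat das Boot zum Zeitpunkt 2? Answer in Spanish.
Partiendo de la sacudida j(t) = -6, tomamos 2 integrales. Integrando la sacudida y usando la condición inicial a(0) = -6, obtenemos a(t) = -6·t - 6. Tomando ∫a(t)dt y aplicando v(0) = -1, encontramos v(t) = -3·t^2 - 6·t - 1. Usando v(t) = -3·t^2 - 6·t - 1 y sustituyendo t = 2, encontramos v = -25.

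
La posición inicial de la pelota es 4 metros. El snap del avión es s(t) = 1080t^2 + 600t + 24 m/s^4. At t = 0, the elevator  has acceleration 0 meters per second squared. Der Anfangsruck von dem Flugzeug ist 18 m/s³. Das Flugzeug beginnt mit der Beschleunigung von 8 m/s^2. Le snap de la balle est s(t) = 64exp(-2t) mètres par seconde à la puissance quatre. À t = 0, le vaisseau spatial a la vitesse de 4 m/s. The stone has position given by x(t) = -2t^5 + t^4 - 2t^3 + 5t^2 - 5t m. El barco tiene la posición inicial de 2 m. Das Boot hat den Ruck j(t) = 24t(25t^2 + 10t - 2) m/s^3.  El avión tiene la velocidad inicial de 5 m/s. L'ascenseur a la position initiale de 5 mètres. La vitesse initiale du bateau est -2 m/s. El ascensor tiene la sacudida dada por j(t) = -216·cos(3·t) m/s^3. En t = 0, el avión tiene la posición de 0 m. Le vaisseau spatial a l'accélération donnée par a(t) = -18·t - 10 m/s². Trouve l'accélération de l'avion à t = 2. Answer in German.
Wir müssen die Stammfunktion unserer Gleichung für den Snap s(t) = 1080·t^2 + 600·t + 24 2-mal finden. Das Integral von dem Snap, mit j(0) = 18, ergibt den Ruck: j(t) = 360·t^3 + 300·t^2 + 24·t + 18. Die Stammfunktion von dem Ruck ist die Beschleunigung. Mit a(0) = 8 erhalten wir a(t) = 90·t^4 + 100·t^3 + 12·t^2 + 18·t + 8. Aus der Gleichung für die Beschleunigung a(t) = 90·t^4 + 100·t^3 + 12·t^2 + 18·t + 8, setzen wir t = 2 ein und erhalten a = 2332.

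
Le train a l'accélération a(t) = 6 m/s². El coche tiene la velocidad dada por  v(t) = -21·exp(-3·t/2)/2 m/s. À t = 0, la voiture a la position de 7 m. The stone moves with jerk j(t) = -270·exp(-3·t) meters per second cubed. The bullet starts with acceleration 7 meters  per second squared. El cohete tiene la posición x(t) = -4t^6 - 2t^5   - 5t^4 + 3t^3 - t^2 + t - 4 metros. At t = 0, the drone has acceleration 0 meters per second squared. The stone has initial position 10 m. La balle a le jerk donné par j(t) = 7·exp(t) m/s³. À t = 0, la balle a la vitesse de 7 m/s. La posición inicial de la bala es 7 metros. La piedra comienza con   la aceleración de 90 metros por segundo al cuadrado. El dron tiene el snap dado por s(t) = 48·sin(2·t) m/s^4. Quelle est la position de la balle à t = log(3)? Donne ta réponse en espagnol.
Para resolver esto, necesitamos tomar 3 integrales de nuestra ecuación de la sacudida j(t) = 7·exp(t). La integral de la sacudida es la aceleración. Usando a(0) = 7, obtenemos a(t) = 7·exp(t). Integrando la aceleración y usando la condición inicial v(0) = 7, obtenemos v(t) = 7·exp(t). La antiderivada de la velocidad es la posición. Usando x(0) = 7, obtenemos x(t) = 7·exp(t). Tenemos la posición x(t) = 7·exp(t). Sustituyendo t = log(3): x(log(3)) = 21.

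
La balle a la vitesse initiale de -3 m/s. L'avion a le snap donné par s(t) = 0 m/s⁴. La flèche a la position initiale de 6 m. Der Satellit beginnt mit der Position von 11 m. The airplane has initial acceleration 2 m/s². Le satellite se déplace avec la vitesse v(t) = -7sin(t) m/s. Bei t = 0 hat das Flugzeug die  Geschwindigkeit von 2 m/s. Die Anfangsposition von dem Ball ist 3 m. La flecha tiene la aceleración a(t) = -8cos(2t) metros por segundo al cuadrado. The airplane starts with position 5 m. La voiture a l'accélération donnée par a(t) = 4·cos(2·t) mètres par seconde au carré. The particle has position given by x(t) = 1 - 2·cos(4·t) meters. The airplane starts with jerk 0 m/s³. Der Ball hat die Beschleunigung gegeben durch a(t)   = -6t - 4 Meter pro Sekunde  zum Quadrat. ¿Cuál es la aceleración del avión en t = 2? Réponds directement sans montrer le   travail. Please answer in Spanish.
a(2) = 2.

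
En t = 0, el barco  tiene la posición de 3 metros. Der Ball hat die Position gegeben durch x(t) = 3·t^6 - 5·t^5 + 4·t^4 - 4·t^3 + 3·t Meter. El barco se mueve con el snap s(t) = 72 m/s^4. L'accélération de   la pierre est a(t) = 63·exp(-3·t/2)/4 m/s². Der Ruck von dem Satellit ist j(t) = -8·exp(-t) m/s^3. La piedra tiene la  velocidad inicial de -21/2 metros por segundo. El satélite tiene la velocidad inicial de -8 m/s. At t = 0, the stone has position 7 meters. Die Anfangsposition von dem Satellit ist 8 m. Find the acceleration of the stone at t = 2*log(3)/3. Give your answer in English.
From the given acceleration equation a(t) = 63·exp(-3·t/2)/4, we substitute t = 2*log(3)/3 to get a = 21/4.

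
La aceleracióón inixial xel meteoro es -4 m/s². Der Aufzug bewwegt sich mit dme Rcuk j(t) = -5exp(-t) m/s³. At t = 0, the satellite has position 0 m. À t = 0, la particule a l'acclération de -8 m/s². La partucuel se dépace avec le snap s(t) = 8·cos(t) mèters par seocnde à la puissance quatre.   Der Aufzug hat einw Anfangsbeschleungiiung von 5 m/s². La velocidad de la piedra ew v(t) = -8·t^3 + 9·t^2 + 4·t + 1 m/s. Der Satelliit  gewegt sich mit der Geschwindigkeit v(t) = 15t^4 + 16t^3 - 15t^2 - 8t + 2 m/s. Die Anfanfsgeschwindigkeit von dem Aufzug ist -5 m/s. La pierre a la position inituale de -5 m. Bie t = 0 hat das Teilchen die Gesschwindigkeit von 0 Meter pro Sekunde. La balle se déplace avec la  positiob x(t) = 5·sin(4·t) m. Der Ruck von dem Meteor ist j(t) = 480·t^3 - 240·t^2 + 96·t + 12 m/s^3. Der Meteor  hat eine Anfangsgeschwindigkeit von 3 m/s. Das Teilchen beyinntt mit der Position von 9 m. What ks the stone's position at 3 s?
To solve this, we need to take 1 antiderivative of our velocity equation v(t) = -8·t^3 + 9·t^2 + 4·t + 1. The integral of velocity is position. Using x(0) = -5, we get x(t) = -2·t^4 + 3·t^3 + 2·t^2 + t - 5. We have position x(t) = -2·t^4 + 3·t^3 + 2·t^2 + t - 5. Substituting t = 3: x(3) = -65.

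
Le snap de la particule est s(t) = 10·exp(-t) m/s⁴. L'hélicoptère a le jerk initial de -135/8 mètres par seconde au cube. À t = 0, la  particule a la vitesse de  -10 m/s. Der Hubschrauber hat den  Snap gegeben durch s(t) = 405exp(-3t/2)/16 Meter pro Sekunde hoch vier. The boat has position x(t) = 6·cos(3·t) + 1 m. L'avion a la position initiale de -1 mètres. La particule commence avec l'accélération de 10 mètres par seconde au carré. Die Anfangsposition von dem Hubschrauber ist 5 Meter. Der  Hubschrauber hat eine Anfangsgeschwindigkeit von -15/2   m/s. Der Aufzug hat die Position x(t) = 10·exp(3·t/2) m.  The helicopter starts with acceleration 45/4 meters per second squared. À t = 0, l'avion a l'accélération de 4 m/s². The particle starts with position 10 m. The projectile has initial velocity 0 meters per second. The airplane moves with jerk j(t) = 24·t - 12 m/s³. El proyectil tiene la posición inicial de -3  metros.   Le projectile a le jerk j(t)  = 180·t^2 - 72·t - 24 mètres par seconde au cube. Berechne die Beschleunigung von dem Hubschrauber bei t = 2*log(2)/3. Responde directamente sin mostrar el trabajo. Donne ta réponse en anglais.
a(2*log(2)/3) = 45/8.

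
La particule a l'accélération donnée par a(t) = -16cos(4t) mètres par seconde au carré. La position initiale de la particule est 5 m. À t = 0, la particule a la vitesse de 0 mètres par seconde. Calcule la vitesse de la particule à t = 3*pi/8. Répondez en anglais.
To solve this, we need to take 1 integral of our acceleration equation a(t) = -16·cos(4·t). Finding the integral of a(t) and using v(0) = 0: v(t) = -4·sin(4·t). From the given velocity equation v(t) = -4·sin(4·t), we substitute t = 3*pi/8 to get v = 4.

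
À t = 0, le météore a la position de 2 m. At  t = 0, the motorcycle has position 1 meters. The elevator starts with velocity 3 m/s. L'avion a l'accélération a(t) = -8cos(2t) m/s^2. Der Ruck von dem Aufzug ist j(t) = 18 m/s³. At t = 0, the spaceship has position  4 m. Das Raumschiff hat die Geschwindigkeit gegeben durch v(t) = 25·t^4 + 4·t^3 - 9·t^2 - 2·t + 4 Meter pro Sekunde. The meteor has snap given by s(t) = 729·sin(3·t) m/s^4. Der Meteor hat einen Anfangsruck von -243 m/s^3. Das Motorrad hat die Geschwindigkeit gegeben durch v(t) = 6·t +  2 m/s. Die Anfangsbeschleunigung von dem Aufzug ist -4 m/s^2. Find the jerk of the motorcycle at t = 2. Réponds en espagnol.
Para resolver esto, necesitamos tomar 2 derivadas de nuestra ecuación de la velocidad v(t) = 6·t + 2. Tomando d/dt de v(t), encontramos a(t) = 6. Tomando d/dt de a(t), encontramos j(t) = 0. Usando j(t) = 0 y sustituyendo t = 2, encontramos j = 0.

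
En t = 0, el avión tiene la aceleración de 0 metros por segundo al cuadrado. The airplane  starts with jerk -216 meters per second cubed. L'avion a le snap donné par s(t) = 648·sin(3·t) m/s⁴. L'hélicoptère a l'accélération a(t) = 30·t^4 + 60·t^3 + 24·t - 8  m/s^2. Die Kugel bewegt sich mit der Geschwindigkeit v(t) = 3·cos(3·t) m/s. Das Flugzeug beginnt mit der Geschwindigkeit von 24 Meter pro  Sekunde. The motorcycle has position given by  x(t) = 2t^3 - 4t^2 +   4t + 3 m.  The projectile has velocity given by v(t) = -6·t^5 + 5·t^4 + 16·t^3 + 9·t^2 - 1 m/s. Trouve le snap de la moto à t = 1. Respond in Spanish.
Para resolver esto, necesitamos tomar 4 derivadas de nuestra ecuación de la posición x(t) = 2·t^3 - 4·t^2 + 4·t + 3. Tomando d/dt de x(t), encontramos v(t) = 6·t^2 - 8·t + 4. Derivando la velocidad, obtenemos la aceleración: a(t) = 12·t - 8. La derivada de la aceleración da la sacudida: j(t) = 12. Tomando d/dt de j(t), encontramos s(t) = 0. De la ecuación del snap s(t) = 0, sustituimos t = 1 para obtener s = 0.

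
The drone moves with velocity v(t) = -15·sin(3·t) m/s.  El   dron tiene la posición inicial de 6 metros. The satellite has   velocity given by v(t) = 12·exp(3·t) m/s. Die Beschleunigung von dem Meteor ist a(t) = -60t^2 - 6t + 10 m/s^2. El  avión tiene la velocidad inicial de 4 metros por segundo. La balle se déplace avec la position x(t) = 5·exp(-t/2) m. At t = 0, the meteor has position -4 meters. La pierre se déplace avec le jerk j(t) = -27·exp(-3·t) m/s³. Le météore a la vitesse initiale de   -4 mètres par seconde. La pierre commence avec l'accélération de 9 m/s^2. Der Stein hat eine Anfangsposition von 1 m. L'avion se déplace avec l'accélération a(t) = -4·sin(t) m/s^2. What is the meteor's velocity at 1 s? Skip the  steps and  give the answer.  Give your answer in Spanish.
v(1) = -17.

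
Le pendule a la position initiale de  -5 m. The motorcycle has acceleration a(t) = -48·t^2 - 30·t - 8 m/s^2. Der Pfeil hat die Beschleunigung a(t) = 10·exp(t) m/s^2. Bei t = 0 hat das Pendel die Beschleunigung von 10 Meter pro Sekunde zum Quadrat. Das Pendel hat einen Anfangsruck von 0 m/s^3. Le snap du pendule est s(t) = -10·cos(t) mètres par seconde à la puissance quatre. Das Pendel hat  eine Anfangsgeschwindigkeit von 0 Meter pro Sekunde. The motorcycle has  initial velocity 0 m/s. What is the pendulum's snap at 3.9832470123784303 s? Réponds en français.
En utilisant s(t) = -10·cos(t) et en substituant t = 3.9832470123784303, nous trouvons s = 6.66230006123024.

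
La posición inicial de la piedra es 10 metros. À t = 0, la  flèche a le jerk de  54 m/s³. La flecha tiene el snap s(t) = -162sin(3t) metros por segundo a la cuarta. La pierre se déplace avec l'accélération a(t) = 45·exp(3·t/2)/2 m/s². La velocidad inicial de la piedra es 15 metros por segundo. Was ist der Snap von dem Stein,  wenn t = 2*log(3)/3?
Wir müssen unsere Gleichung für die Beschleunigung a(t) = 45·exp(3·t/2)/2 2-mal ableiten. Die Ableitung von der Beschleunigung ergibt den Ruck: j(t) = 135·exp(3·t/2)/4. Mit d/dt von j(t) finden wir s(t) = 405·exp(3·t/2)/8. Mit s(t) = 405·exp(3·t/2)/8 und Einsetzen von t = 2*log(3)/3, finden wir s = 1215/8.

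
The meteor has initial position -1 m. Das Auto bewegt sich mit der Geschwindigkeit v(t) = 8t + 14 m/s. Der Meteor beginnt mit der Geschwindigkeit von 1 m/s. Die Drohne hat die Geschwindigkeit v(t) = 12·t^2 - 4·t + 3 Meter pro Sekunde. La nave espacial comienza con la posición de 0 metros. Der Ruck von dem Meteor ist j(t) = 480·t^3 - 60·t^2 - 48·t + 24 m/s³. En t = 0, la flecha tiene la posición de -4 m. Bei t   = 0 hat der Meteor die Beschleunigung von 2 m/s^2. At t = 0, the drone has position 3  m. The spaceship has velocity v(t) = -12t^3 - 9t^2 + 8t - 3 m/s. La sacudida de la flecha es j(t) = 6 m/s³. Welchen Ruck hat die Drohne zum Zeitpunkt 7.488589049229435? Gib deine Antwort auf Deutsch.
Um dies zu lösen, müssen wir 2 Ableitungen unserer Gleichung für die Geschwindigkeit v(t) = 12·t^2 - 4·t + 3 nehmen. Die Ableitung von der Geschwindigkeit ergibt die Beschleunigung: a(t) = 24·t - 4. Durch Ableiten von der Beschleunigung erhalten wir den Ruck: j(t) = 24. Aus der Gleichung für den Ruck j(t) = 24, setzen wir t = 7.488589049229435 ein und erhalten j = 24.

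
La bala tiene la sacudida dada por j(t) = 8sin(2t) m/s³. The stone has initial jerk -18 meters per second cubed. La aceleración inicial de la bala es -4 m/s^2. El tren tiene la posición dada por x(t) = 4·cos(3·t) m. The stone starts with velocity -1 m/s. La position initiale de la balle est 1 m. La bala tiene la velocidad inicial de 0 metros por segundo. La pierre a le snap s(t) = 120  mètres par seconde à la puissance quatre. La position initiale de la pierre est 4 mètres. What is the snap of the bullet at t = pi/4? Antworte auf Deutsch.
Um dies zu lösen, müssen wir 1 Ableitung unserer Gleichung für den Ruck j(t) = 8·sin(2·t) nehmen. Die Ableitung von dem Ruck ergibt den Snap: s(t) = 16·cos(2·t). Wir haben den Snap s(t) = 16·cos(2·t). Durch Einsetzen von t = pi/4: s(pi/4) = 0.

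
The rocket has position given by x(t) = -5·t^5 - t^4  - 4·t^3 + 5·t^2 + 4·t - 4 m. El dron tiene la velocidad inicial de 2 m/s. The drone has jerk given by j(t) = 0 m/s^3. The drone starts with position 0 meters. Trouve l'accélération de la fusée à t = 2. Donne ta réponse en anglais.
Starting from position x(t) = -5·t^5 - t^4 - 4·t^3 + 5·t^2 + 4·t - 4, we take 2 derivatives. Taking d/dt of x(t), we find v(t) = -25·t^4 - 4·t^3 - 12·t^2 + 10·t + 4. Differentiating velocity, we get acceleration: a(t) = -100·t^3 - 12·t^2 - 24·t + 10. From the given acceleration equation a(t) = -100·t^3 - 12·t^2 - 24·t + 10, we substitute t = 2 to get a = -886.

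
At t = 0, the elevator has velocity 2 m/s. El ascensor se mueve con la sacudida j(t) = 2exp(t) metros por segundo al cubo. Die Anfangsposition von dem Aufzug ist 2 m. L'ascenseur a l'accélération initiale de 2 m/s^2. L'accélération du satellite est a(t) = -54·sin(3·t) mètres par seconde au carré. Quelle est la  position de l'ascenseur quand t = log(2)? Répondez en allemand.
Wir müssen unsere Gleichung für den Ruck j(t) = 2·exp(t) 3-mal integrieren. Das Integral von dem Ruck, mit a(0) = 2, ergibt die Beschleunigung: a(t) = 2·exp(t). Das Integral von der Beschleunigung, mit v(0) = 2, ergibt die Geschwindigkeit: v(t) = 2·exp(t). Die Stammfunktion von der Geschwindigkeit, mit x(0) = 2, ergibt die Position: x(t) = 2·exp(t). Mit x(t) = 2·exp(t) und Einsetzen von t = log(2), finden wir x = 4.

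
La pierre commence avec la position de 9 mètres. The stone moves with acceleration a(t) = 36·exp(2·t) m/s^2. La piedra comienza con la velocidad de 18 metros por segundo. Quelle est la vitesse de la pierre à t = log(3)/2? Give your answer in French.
Nous devons intégrer notre équation de l'accélération a(t) = 36·exp(2·t) 1 fois. La primitive de l'accélération est la vitesse. En utilisant v(0) = 18, nous obtenons v(t) = 18·exp(2·t). De l'équation de la vitesse v(t) = 18·exp(2·t), nous substituons t = log(3)/2 pour obtenir v = 54.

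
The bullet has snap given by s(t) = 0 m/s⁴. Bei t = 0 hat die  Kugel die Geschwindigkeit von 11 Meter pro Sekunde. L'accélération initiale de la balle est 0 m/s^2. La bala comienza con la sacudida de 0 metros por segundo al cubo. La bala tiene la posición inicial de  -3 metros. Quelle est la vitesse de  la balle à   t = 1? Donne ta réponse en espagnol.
Partiendo del snap s(t) = 0, tomamos 3 integrales. Tomando ∫s(t)dt y aplicando j(0) = 0, encontramos j(t) = 0. La antiderivada de la sacudida, con a(0) = 0, da la aceleración: a(t) = 0. Tomando ∫a(t)dt y aplicando v(0) = 11, encontramos v(t) = 11. Usando v(t) = 11 y sustituyendo t = 1, encontramos v = 11.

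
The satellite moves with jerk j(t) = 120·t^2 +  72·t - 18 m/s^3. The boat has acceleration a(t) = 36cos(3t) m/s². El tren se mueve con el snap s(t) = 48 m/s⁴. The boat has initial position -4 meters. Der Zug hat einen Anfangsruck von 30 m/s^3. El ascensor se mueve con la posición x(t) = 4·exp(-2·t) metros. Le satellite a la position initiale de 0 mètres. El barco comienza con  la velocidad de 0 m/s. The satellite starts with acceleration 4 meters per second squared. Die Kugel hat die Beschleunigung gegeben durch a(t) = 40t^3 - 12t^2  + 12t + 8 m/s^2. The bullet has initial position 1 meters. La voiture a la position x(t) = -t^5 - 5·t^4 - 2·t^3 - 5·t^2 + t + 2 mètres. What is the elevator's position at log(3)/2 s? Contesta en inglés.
Using x(t) = 4·exp(-2·t) and substituting t = log(3)/2, we find x = 4/3.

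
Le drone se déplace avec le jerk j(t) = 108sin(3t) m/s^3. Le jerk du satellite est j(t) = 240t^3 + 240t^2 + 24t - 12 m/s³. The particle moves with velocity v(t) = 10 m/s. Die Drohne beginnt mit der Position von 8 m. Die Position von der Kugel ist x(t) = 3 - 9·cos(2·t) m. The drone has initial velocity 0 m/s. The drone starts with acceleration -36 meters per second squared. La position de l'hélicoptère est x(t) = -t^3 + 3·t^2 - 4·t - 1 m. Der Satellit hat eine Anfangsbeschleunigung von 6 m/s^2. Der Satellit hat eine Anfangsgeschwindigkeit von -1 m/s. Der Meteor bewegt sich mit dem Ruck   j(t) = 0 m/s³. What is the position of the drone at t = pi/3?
To solve this, we need to take 3 integrals of our jerk equation j(t) = 108·sin(3·t). Taking ∫j(t)dt and applying a(0) = -36, we find a(t) = -36·cos(3·t). Taking ∫a(t)dt and applying v(0) = 0, we find v(t) = -12·sin(3·t). Finding the antiderivative of v(t) and using x(0) = 8: x(t) = 4·cos(3·t) + 4. Using x(t) = 4·cos(3·t) + 4 and substituting t = pi/3, we find x = 0.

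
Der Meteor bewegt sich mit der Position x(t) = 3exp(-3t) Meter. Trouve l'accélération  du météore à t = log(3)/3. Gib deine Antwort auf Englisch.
To solve this, we need to take 2 derivatives of our position equation x(t) = 3·exp(-3·t). Taking d/dt of x(t), we find v(t) = -9·exp(-3·t). The derivative of velocity gives acceleration: a(t) = 27·exp(-3·t). Using a(t) = 27·exp(-3·t) and substituting t = log(3)/3, we find a = 9.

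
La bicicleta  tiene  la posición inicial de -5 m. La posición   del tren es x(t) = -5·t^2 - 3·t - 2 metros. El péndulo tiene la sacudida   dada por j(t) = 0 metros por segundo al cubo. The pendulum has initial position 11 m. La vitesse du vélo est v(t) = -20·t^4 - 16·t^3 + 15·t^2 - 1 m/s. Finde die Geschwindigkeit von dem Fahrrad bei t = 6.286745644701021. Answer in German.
Wir haben die Geschwindigkeit v(t) = -20·t^4 - 16·t^3 + 15·t^2 - 1. Durch Einsetzen von t = 6.286745644701021: v(6.286745644701021) = -34625.3269919315.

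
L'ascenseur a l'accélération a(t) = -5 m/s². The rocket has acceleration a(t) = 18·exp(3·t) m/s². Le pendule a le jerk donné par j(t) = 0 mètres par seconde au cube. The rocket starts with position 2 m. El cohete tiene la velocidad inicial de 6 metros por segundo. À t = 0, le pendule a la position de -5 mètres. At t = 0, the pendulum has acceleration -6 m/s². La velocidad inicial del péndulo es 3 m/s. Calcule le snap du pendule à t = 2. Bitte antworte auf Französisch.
En partant du jerk j(t) = 0, nous prenons 1 dérivée. En dérivant le jerk, nous obtenons le snap: s(t) = 0. De l'équation du snap s(t) = 0, nous substituons t = 2 pour obtenir s = 0.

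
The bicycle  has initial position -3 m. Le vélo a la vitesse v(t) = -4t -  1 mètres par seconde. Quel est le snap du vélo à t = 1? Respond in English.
We must differentiate our velocity equation v(t) = -4·t - 1 3 times. The derivative of velocity gives acceleration: a(t) = -4. Taking d/dt of a(t), we find j(t) = 0. Taking d/dt of j(t), we find s(t) = 0. We have snap s(t) = 0. Substituting t = 1: s(1) = 0.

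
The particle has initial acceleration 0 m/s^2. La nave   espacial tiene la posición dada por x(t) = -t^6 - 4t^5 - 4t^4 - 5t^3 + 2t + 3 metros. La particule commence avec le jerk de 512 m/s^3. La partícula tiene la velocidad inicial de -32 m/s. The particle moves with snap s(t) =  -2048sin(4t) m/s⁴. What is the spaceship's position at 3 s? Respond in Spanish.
Tenemos la posición x(t) = -t^6 - 4·t^5 - 4·t^4 - 5·t^3 + 2·t + 3. Sustituyendo t = 3: x(3) = -2151.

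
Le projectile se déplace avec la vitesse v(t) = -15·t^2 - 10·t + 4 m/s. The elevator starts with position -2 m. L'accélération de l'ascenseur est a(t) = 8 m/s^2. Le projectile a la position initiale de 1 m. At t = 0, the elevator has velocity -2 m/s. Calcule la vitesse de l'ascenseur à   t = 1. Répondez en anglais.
To solve this, we need to take 1 antiderivative of our acceleration equation a(t) = 8. Finding the integral of a(t) and using v(0) = -2: v(t) = 8·t - 2. Using v(t) = 8·t - 2 and substituting t = 1, we find v = 6.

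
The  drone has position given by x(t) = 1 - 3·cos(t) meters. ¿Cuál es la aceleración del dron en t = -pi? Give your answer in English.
We must differentiate our position equation x(t) = 1 - 3·cos(t) 2 times. The derivative of position gives velocity: v(t) = 3·sin(t). The derivative of velocity gives acceleration: a(t) = 3·cos(t). From the given acceleration equation a(t) = 3·cos(t), we substitute t = -pi to get a = -3.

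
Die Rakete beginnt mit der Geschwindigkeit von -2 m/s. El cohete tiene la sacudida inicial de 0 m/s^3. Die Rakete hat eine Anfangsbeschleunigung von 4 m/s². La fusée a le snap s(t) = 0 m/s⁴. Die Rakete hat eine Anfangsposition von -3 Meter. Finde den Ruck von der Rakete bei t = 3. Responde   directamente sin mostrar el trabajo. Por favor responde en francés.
j(3) = 0.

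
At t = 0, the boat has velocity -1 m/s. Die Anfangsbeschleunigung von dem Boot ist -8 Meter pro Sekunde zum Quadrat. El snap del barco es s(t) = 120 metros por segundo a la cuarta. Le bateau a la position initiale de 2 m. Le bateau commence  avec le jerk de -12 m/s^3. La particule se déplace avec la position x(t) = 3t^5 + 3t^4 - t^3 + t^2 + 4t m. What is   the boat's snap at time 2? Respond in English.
Using s(t) = 120 and substituting t = 2, we find s = 120.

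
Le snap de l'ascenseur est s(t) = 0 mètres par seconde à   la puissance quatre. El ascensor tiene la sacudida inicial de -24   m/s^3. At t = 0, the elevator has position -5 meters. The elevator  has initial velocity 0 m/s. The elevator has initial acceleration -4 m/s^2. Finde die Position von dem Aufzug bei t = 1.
Wir müssen die Stammfunktion unserer Gleichung für den Snap s(t) = 0 4-mal finden. Mit ∫s(t)dt und Anwendung von j(0) = -24, finden wir j(t) = -24. Durch Integration von dem Ruck und Verwendung der Anfangsbedingung a(0) = -4, erhalten wir a(t) = -24·t - 4. Mit ∫a(t)dt und Anwendung von v(0) = 0, finden wir v(t) = 4·t·(-3·t - 1). Durch Integration von der Geschwindigkeit und Verwendung der Anfangsbedingung x(0) = -5, erhalten wir x(t) = -4·t^3 - 2·t^2 - 5. Mit x(t) = -4·t^3 - 2·t^2 - 5 und Einsetzen von t = 1, finden wir x = -11.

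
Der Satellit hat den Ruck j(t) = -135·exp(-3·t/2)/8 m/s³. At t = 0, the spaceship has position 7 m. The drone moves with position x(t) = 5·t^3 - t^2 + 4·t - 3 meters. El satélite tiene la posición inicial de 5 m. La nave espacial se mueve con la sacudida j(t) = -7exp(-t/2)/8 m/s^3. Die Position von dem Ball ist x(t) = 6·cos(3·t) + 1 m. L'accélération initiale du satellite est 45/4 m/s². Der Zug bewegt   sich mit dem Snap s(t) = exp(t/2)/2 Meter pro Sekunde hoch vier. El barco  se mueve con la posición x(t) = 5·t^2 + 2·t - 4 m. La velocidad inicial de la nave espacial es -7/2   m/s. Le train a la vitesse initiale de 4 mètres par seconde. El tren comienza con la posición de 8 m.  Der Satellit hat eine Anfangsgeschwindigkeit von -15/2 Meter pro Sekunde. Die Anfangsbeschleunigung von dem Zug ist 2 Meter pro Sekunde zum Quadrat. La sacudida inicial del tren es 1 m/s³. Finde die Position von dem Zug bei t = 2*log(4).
Wir müssen unsere Gleichung für den Snap s(t) = exp(t/2)/2 4-mal integrieren. Durch Integration von dem Snap und Verwendung der Anfangsbedingung j(0) = 1, erhalten wir j(t) = exp(t/2). Das Integral von dem Ruck ist die Beschleunigung. Mit a(0) = 2 erhalten wir a(t) = 2·exp(t/2). Das Integral von der Beschleunigung, mit v(0) = 4, ergibt die Geschwindigkeit: v(t) = 4·exp(t/2). Das Integral von der Geschwindigkeit ist die Position. Mit x(0) = 8 erhalten wir x(t) = 8·exp(t/2). Aus der Gleichung für die Position x(t) = 8·exp(t/2), setzen wir t = 2*log(4) ein und erhalten x = 32.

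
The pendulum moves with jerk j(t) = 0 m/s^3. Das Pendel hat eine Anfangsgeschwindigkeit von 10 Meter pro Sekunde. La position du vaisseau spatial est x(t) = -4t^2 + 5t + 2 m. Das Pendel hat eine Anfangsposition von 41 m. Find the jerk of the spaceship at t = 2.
Starting from position x(t) = -4·t^2 + 5·t + 2, we take 3 derivatives. Differentiating position, we get velocity: v(t) = 5 - 8·t. The derivative of velocity gives acceleration: a(t) = -8. The derivative of acceleration gives jerk: j(t) = 0. We have jerk j(t) = 0. Substituting t = 2: j(2) = 0.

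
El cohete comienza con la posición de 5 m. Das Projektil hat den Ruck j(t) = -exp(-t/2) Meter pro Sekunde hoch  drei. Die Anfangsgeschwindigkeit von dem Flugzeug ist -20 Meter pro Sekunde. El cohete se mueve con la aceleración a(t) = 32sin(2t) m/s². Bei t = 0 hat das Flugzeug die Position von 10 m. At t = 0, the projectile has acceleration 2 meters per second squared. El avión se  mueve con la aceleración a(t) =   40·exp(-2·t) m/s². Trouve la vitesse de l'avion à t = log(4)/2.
Nous devons trouver la primitive de notre équation de l'accélération a(t) = 40·exp(-2·t) 1 fois. La primitive de l'accélération est la vitesse. En utilisant v(0) = -20, nous obtenons v(t) = -20·exp(-2·t). Nous avons la vitesse v(t) = -20·exp(-2·t). En substituant t = log(4)/2: v(log(4)/2) = -5.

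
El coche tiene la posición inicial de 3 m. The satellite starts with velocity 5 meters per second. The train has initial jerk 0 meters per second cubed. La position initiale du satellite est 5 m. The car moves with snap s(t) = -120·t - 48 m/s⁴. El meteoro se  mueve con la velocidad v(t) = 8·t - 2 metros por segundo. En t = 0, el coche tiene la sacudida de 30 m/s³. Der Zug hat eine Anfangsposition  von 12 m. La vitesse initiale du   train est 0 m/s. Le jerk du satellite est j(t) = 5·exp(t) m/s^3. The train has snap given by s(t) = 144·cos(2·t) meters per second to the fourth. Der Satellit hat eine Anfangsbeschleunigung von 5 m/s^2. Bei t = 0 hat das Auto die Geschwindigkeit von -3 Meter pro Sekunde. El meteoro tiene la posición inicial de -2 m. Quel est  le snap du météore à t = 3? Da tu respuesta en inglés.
Starting from velocity v(t) = 8·t - 2, we take 3 derivatives. The derivative of velocity gives acceleration: a(t) = 8. Differentiating acceleration, we get jerk: j(t) = 0. Differentiating jerk, we get snap: s(t) = 0. From the given snap equation s(t) = 0, we substitute t = 3 to get s = 0.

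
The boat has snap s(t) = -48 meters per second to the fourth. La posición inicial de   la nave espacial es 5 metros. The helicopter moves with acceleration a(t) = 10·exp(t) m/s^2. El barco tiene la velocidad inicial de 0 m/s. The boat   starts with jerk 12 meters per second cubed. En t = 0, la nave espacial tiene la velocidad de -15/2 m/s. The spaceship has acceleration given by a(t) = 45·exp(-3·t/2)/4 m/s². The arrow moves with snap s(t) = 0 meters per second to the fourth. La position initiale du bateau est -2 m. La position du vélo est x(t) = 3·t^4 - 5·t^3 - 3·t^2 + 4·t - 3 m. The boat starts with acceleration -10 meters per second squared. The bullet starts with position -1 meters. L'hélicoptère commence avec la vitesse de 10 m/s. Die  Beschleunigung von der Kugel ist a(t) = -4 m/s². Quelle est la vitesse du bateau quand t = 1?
En partant du snap s(t) = -48, nous prenons 3 intégrales. En intégrant le snap et en utilisant la condition initiale j(0) = 12, nous obtenons j(t) = 12 - 48·t. La primitive du jerk est l'accélération. En utilisant a(0) = -10, nous obtenons a(t) = -24·t^2 + 12·t - 10. L'intégrale de l'accélération, avec v(0) = 0, donne la vitesse: v(t) = 2·t·(-4·t^2 + 3·t - 5). De l'équation de la vitesse v(t) = 2·t·(-4·t^2 + 3·t - 5), nous substituons t = 1 pour obtenir v = -12.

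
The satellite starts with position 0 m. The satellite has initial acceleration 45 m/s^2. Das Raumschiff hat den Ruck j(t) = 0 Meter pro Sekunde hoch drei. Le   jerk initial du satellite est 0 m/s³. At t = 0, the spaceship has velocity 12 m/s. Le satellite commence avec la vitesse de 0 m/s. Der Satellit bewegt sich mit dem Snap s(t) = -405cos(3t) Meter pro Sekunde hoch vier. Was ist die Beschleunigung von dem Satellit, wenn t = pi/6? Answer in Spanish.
Necesitamos integrar nuestra ecuación del snap s(t) = -405·cos(3·t) 2 veces. Tomando ∫s(t)dt y aplicando j(0) = 0, encontramos j(t) = -135·sin(3·t). Tomando ∫j(t)dt y aplicando a(0) = 45, encontramos a(t) = 45·cos(3·t). Usando a(t) = 45·cos(3·t) y sustituyendo t = pi/6, encontramos a = 0.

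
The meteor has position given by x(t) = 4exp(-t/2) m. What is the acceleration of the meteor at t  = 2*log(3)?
To solve this, we need to take 2 derivatives of our position equation x(t) = 4·exp(-t/2). Differentiating position, we get velocity: v(t) = -2·exp(-t/2). The derivative of velocity gives acceleration: a(t) = exp(-t/2). From the given acceleration equation a(t) = exp(-t/2), we substitute t = 2*log(3) to get a = 1/3.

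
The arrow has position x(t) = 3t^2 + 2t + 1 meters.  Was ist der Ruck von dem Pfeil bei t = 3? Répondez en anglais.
Starting from position x(t) = 3·t^2 + 2·t + 1, we take 3 derivatives. Differentiating position, we get velocity: v(t) = 6·t + 2. The derivative of velocity gives acceleration: a(t) = 6. Differentiating acceleration, we get jerk: j(t) = 0. From the given jerk equation j(t) = 0, we substitute t = 3 to get j = 0.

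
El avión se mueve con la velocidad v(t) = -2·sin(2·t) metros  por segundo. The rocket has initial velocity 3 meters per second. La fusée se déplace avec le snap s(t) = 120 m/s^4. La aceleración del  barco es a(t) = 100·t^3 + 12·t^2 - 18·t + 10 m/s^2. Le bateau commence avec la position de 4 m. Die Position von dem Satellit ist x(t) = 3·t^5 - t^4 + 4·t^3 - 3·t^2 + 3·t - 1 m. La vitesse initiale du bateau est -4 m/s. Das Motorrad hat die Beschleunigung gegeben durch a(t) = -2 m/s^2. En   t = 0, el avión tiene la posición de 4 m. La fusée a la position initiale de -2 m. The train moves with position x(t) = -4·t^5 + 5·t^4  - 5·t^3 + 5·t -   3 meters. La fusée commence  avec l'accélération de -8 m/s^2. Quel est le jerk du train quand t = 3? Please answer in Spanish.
Debemos derivar nuestra ecuación de la posición x(t) = -4·t^5 + 5·t^4 - 5·t^3 + 5·t - 3 3 veces. Derivando la posición, obtenemos la velocidad: v(t) = -20·t^4 + 20·t^3 - 15·t^2 + 5. La derivada de la velocidad da la aceleración: a(t) = -80·t^3 + 60·t^2 - 30·t. Derivando la aceleración, obtenemos la sacudida: j(t) = -240·t^2 + 120·t - 30. Usando j(t) = -240·t^2 + 120·t - 30 y sustituyendo t = 3, encontramos j = -1830.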